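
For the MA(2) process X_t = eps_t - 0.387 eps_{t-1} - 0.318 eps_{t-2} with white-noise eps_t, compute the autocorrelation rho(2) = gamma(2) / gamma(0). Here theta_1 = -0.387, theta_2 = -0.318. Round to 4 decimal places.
\rho(2) = -0.2542

For an MA(q) process with theta_0 = 1, the autocovariance is
  gamma(k) = sigma^2 * sum_{i=0..q-k} theta_i * theta_{i+k},
and rho(k) = gamma(k) / gamma(0). Sigma^2 cancels.
  numerator   = (1)*(-0.318) = -0.318.
  denominator = (1)^2 + (-0.387)^2 + (-0.318)^2 = 1.250893.
  rho(2) = -0.318 / 1.250893 = -0.2542.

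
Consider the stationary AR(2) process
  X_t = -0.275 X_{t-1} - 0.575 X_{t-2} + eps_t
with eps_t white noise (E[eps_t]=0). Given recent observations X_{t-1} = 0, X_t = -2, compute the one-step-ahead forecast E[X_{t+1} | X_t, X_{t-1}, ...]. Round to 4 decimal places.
E[X_{t+1} \mid \mathcal F_t] = 0.5500

For an AR(p) model X_t = c + sum_i phi_i X_{t-i} + eps_t, the
one-step-ahead conditional mean is
  E[X_{t+1} | X_t, ...] = c + sum_i phi_i X_{t+1-i}.
Substitute known values:
  E[X_{t+1} | ...] = (-0.275) * (-2) + (-0.575) * (0)
                   = 0.5500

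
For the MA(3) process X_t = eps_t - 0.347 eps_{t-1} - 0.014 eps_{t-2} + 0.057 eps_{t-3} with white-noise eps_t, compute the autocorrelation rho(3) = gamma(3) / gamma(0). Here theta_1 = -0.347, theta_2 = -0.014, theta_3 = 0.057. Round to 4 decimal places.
\rho(3) = 0.0507

For an MA(q) process with theta_0 = 1, the autocovariance is
  gamma(k) = sigma^2 * sum_{i=0..q-k} theta_i * theta_{i+k},
and rho(k) = gamma(k) / gamma(0). Sigma^2 cancels.
  numerator   = (1)*(0.057) = 0.057.
  denominator = (1)^2 + (-0.347)^2 + (-0.014)^2 + (0.057)^2 = 1.123854.
  rho(3) = 0.057 / 1.123854 = 0.0507.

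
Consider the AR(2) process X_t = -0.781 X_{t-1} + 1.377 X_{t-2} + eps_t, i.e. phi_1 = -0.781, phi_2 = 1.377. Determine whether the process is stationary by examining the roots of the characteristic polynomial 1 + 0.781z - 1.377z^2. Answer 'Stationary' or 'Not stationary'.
\text{Not stationary}

The AR(p) characteristic polynomial is P(z) = 1 + 0.781z - 1.377z^2.
Stationarity requires all roots to lie outside the unit circle, i.e. |z| > 1 for every root.
Set 1 + (0.781) z + (-1.377) z^2 = 0, i.e. a z^2 + b z + c = 0 with a = -1.377, b = 0.781, c = 1.
Discriminant D = b^2 - 4ac = (0.781)^2 - 4*(-1.377)*1 = 0.609961 - (-5.508) = 6.117961.
D >= 0, so the roots are real: z = (-b +/- sqrt(D)) / (2a) = (-0.781 +/- 2.473451) / (-2.754).
  z_1 = (-0.781 + 2.473451) / (-2.754) = -0.6145,   |z_1| = 0.6145.
  z_2 = (-0.781 - 2.473451) / (-2.754) = 1.1817,   |z_2| = 1.1817.
Moduli of all roots: 0.6145, 1.1817.
All moduli strictly greater than 1? No.
Verdict: Not stationary.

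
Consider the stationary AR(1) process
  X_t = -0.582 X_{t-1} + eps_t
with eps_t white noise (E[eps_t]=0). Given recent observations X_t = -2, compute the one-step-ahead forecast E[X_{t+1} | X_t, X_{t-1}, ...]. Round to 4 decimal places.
E[X_{t+1} \mid \mathcal F_t] = 1.1640

For an AR(p) model X_t = c + sum_i phi_i X_{t-i} + eps_t, the
one-step-ahead conditional mean is
  E[X_{t+1} | X_t, ...] = c + sum_i phi_i X_{t+1-i}.
Substitute known values:
  E[X_{t+1} | ...] = (-0.582) * (-2)
                   = 1.1640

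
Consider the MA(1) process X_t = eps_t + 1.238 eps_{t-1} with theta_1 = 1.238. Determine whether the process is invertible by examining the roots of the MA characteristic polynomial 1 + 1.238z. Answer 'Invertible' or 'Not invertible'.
\text{Not invertible}

The MA(q) characteristic polynomial is P(z) = 1 + 1.238z.
Invertibility requires all roots to lie outside the unit circle, i.e. |z| > 1 for every root.
This is linear in z: 1 + (1.238) z = 0  =>  z = -1/(1.238) = -0.807754,  |z| = 0.807754.
Moduli of all roots: 0.8078.
All moduli strictly greater than 1? No.
Verdict: Not invertible.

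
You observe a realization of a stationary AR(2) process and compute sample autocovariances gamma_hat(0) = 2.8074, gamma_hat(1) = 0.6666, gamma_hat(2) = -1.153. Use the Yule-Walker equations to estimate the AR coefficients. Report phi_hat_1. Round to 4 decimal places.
\hat\phi_{1} = 0.3550

The Yule-Walker equations for an AR(p) process read, in matrix form,
  Gamma_p phi = r_p,   with   (Gamma_p)_{ij} = gamma(|i - j|),
                       (r_p)_i = gamma(i),   i,j = 1..p.
Substitute the sample gammas (Toeplitz matrix and right-hand side of size 2):
  Gamma_p = [[2.8074, 0.6666], [0.6666, 2.8074]]
  r_p     = [0.6666, -1.153]
Written out:
  2.8074 phi_1 + 0.6666 phi_2 = 0.6666
  0.6666 phi_1 + 2.8074 phi_2 = -1.153
Solve by Cramer's rule:
  det = gamma(0)^2 - gamma(1)^2 = (2.8074)^2 - (0.6666)^2 = 7.88149476 - 0.44435556 = 7.4371392
  phi_hat_1 = [gamma(1) gamma(0) - gamma(1) gamma(2)] / det = [(0.6666)(2.8074) - (0.6666)(-1.153)] / 7.4371392 = 2.64000264 / 7.4371392 = 0.355
  phi_hat_2 = [gamma(0) gamma(2) - gamma(1)^2] / det = [(2.8074)(-1.153) - (0.6666)^2] / 7.4371392 = -3.68128776 / 7.4371392 = -0.495
So phi_hat = [0.3550, -0.4950].
Therefore phi_hat_1 = 0.3550.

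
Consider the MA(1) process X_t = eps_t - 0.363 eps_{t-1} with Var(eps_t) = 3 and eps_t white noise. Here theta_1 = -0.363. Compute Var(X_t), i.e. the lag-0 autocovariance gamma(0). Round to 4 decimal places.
\gamma(0) = 3.3953

For an MA(q) process X_t = eps_t + sum_i theta_i eps_{t-i} with
Var(eps_t) = sigma^2, the variance is
  gamma(0) = sigma^2 * (1 + sum_i theta_i^2).
  sum_i theta_i^2 = (-0.363)^2 = 0.131769.
  gamma(0) = 3 * (1 + 0.131769) = 3 * 1.131769 = 3.395307, which rounds to 3.3953.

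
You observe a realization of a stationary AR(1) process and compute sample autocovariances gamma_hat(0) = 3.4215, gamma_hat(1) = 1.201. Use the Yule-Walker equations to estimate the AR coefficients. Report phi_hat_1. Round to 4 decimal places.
\hat\phi_{1} = 0.3510

The Yule-Walker equations for an AR(p) process read, in matrix form,
  Gamma_p phi = r_p,   with   (Gamma_p)_{ij} = gamma(|i - j|),
                       (r_p)_i = gamma(i),   i,j = 1..p.
Substitute the sample gammas (Toeplitz matrix and right-hand side of size 1):
  Gamma_p = [[3.4215]]
  r_p     = [1.201]
With p = 1 this is the single equation gamma(0) phi_1 = gamma(1):
  phi_hat_1 = gamma(1) / gamma(0) = 1.201 / 3.4215 = 0.3510.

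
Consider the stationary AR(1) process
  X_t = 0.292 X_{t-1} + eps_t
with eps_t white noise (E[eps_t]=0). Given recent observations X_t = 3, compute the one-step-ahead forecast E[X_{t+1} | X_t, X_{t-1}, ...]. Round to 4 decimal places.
E[X_{t+1} \mid \mathcal F_t] = 0.8760

For an AR(p) model X_t = c + sum_i phi_i X_{t-i} + eps_t, the
one-step-ahead conditional mean is
  E[X_{t+1} | X_t, ...] = c + sum_i phi_i X_{t+1-i}.
Substitute known values:
  E[X_{t+1} | ...] = (0.292) * (3)
                   = 0.8760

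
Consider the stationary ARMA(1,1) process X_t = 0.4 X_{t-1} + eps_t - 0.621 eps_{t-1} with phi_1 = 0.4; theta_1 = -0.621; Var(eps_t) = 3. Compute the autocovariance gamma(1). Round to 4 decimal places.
\gamma(1) = -0.5932

Multiply the model equation by X_{t-k} and take expectations. With theta_0 = psi_0 = 1 and psi_j the MA(infinity) weights, this gives
  gamma(k) - sum_i phi_i gamma(k-i) = c_k,
  c_k = sigma^2 * sum_{j=k..q} theta_j psi_{j-k}   (c_k = 0 for k > q),
using gamma(-m) = gamma(m).
psi-weights needed (psi_j = theta_j + sum_i phi_i psi_{j-i}):
  psi_1 = theta_1 + phi_1 = -0.621 + (0.4) = -0.221
Right-hand sides:
  c_0 = sigma^2 (1 + theta_1 psi_1) = 3 * (1 + (-0.621)(-0.221)) = 3 * 1.137241 = 3.411723
  c_1 = sigma^2 theta_1 = 3 * (-0.621) = -1.863
  c_2 = 0
Equations for k = 0 and k = 1 (AR order 1):
  gamma(0) = phi_1 gamma(1) + c_0
  gamma(1) = phi_1 gamma(0) + c_1
Substituting the second into the first: gamma(0) (1 - phi_1^2) = c_0 + phi_1 c_1, so
  gamma(0) = (c_0 + phi_1 c_1) / (1 - phi_1^2) = (3.411723 + (0.4)(-1.863)) / (1 - (0.4)^2) = 2.666523 / 0.84 = 3.174432.
  gamma(1) = phi_1 gamma(0) + c_1 = (0.4)(3.174432) + (-1.863) = -0.593227.
Therefore gamma(1) = -0.5932 (to 4 decimal places).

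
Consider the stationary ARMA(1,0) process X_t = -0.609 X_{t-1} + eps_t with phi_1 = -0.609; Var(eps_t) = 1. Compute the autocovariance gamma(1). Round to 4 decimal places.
\gamma(1) = -0.9680

Multiply the model equation by X_{t-k} and take expectations. With theta_0 = psi_0 = 1 and psi_j the MA(infinity) weights, this gives
  gamma(k) - sum_i phi_i gamma(k-i) = c_k,
  c_k = sigma^2 * sum_{j=k..q} theta_j psi_{j-k}   (c_k = 0 for k > q),
using gamma(-m) = gamma(m).
Pure AR (q = 0): c_0 = sigma^2 = 1, c_k = 0 for k >= 1.
Equations for k = 0 and k = 1 (AR order 1):
  gamma(0) = phi_1 gamma(1) + c_0
  gamma(1) = phi_1 gamma(0) + c_1
Substituting the second into the first: gamma(0) (1 - phi_1^2) = c_0 + phi_1 c_1, so
  gamma(0) = c_0 / (1 - phi_1^2) = 1 / (1 - (-0.609)^2) = 1 / 0.629119 = 1.589524.
  gamma(1) = phi_1 gamma(0) = (-0.609)(1.589524) = -0.96802.
Therefore gamma(1) = -0.9680 (to 4 decimal places).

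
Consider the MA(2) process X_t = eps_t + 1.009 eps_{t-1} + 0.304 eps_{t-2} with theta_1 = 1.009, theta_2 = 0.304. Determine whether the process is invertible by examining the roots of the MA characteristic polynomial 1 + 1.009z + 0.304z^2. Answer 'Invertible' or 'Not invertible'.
\text{Invertible}

The MA(q) characteristic polynomial is P(z) = 1 + 1.009z + 0.304z^2.
Invertibility requires all roots to lie outside the unit circle, i.e. |z| > 1 for every root.
Set 1 + (1.009) z + (0.304) z^2 = 0, i.e. a z^2 + b z + c = 0 with a = 0.304, b = 1.009, c = 1.
Discriminant D = b^2 - 4ac = (1.009)^2 - 4*(0.304)*1 = 1.018081 - (1.216) = -0.197919.
D < 0, so the roots are the complex-conjugate pair z = (-b +/- i sqrt(-D)) / (2a) = -1.6595 +/- 0.7317i.
For a conjugate pair |z|^2 = z * conj(z) = (product of roots) = c/a = 1/(0.304) = 3.289474, so |z| = sqrt(3.289474) = 1.8137 for both roots.
Moduli of all roots: 1.8137, 1.8137.
All moduli strictly greater than 1? Yes.
Verdict: Invertible.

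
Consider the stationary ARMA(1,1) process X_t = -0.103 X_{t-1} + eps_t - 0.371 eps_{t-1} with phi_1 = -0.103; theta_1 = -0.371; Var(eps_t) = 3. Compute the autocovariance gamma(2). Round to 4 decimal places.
\gamma(2) = 0.1537

Multiply the model equation by X_{t-k} and take expectations. With theta_0 = psi_0 = 1 and psi_j the MA(infinity) weights, this gives
  gamma(k) - sum_i phi_i gamma(k-i) = c_k,
  c_k = sigma^2 * sum_{j=k..q} theta_j psi_{j-k}   (c_k = 0 for k > q),
using gamma(-m) = gamma(m).
psi-weights needed (psi_j = theta_j + sum_i phi_i psi_{j-i}):
  psi_1 = theta_1 + phi_1 = -0.371 + (-0.103) = -0.474
Right-hand sides:
  c_0 = sigma^2 (1 + theta_1 psi_1) = 3 * (1 + (-0.371)(-0.474)) = 3 * 1.175854 = 3.527562
  c_1 = sigma^2 theta_1 = 3 * (-0.371) = -1.113
  c_2 = 0
Equations for k = 0 and k = 1 (AR order 1):
  gamma(0) = phi_1 gamma(1) + c_0
  gamma(1) = phi_1 gamma(0) + c_1
Substituting the second into the first: gamma(0) (1 - phi_1^2) = c_0 + phi_1 c_1, so
  gamma(0) = (c_0 + phi_1 c_1) / (1 - phi_1^2) = (3.527562 + (-0.103)(-1.113)) / (1 - (-0.103)^2) = 3.642201 / 0.989391 = 3.681255.
  gamma(1) = phi_1 gamma(0) + c_1 = (-0.103)(3.681255) + (-1.113) = -1.492169.
For k = 2 (> q): gamma(2) = phi_1 gamma(1) = (-0.103)(-1.492169) = 0.153693.
Therefore gamma(2) = 0.1537 (to 4 decimal places).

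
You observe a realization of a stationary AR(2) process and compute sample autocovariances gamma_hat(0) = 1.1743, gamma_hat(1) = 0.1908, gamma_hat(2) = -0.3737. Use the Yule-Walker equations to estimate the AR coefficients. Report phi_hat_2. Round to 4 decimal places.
\hat\phi_{2} = -0.3540

The Yule-Walker equations for an AR(p) process read, in matrix form,
  Gamma_p phi = r_p,   with   (Gamma_p)_{ij} = gamma(|i - j|),
                       (r_p)_i = gamma(i),   i,j = 1..p.
Substitute the sample gammas (Toeplitz matrix and right-hand side of size 2):
  Gamma_p = [[1.1743, 0.1908], [0.1908, 1.1743]]
  r_p     = [0.1908, -0.3737]
Written out:
  1.1743 phi_1 + 0.1908 phi_2 = 0.1908
  0.1908 phi_1 + 1.1743 phi_2 = -0.3737
Solve by Cramer's rule:
  det = gamma(0)^2 - gamma(1)^2 = (1.1743)^2 - (0.1908)^2 = 1.37898049 - 0.03640464 = 1.34257585
  phi_hat_1 = [gamma(1) gamma(0) - gamma(1) gamma(2)] / det = [(0.1908)(1.1743) - (0.1908)(-0.3737)] / 1.34257585 = 0.2953584 / 1.34257585 = 0.22
  phi_hat_2 = [gamma(0) gamma(2) - gamma(1)^2] / det = [(1.1743)(-0.3737) - (0.1908)^2] / 1.34257585 = -0.47524055 / 1.34257585 = -0.354
So phi_hat = [0.2200, -0.3540].
Therefore phi_hat_2 = -0.3540.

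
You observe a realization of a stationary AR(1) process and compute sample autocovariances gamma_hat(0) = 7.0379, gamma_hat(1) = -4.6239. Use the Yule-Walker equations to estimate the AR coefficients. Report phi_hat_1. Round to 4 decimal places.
\hat\phi_{1} = -0.6570

The Yule-Walker equations for an AR(p) process read, in matrix form,
  Gamma_p phi = r_p,   with   (Gamma_p)_{ij} = gamma(|i - j|),
                       (r_p)_i = gamma(i),   i,j = 1..p.
Substitute the sample gammas (Toeplitz matrix and right-hand side of size 1):
  Gamma_p = [[7.0379]]
  r_p     = [-4.6239]
With p = 1 this is the single equation gamma(0) phi_1 = gamma(1):
  phi_hat_1 = gamma(1) / gamma(0) = -4.6239 / 7.0379 = -0.6570.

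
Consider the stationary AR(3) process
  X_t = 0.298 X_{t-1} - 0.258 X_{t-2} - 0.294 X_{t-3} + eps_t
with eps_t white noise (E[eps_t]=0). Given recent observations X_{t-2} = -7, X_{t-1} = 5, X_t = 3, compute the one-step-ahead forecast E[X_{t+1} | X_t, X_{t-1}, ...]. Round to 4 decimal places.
E[X_{t+1} \mid \mathcal F_t] = 1.6620

For an AR(p) model X_t = c + sum_i phi_i X_{t-i} + eps_t, the
one-step-ahead conditional mean is
  E[X_{t+1} | X_t, ...] = c + sum_i phi_i X_{t+1-i}.
Substitute known values:
  E[X_{t+1} | ...] = (0.298) * (3) + (-0.258) * (5) + (-0.294) * (-7)
                   = 1.6620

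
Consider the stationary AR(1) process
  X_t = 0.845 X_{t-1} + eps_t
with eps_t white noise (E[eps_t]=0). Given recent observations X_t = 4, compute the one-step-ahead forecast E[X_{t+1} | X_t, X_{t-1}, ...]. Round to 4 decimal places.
E[X_{t+1} \mid \mathcal F_t] = 3.3800

For an AR(p) model X_t = c + sum_i phi_i X_{t-i} + eps_t, the
one-step-ahead conditional mean is
  E[X_{t+1} | X_t, ...] = c + sum_i phi_i X_{t+1-i}.
Substitute known values:
  E[X_{t+1} | ...] = (0.845) * (4)
                   = 3.3800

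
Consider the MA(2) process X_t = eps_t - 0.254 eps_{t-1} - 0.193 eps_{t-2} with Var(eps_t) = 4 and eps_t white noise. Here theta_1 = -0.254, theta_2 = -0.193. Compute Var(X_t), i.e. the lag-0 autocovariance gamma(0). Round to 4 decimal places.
\gamma(0) = 4.4071

For an MA(q) process X_t = eps_t + sum_i theta_i eps_{t-i} with
Var(eps_t) = sigma^2, the variance is
  gamma(0) = sigma^2 * (1 + sum_i theta_i^2).
  sum_i theta_i^2 = (-0.254)^2 + (-0.193)^2 = 0.064516 + 0.037249 = 0.101765.
  gamma(0) = 4 * (1 + 0.101765) = 4 * 1.101765 = 4.40706, which rounds to 4.4071.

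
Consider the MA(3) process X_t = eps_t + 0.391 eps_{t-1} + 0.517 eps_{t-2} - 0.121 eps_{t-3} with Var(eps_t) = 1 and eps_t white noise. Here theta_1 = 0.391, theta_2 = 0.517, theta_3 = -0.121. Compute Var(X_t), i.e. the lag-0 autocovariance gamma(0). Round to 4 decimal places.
\gamma(0) = 1.4348

For an MA(q) process X_t = eps_t + sum_i theta_i eps_{t-i} with
Var(eps_t) = sigma^2, the variance is
  gamma(0) = sigma^2 * (1 + sum_i theta_i^2).
  sum_i theta_i^2 = (0.391)^2 + (0.517)^2 + (-0.121)^2 = 0.152881 + 0.267289 + 0.014641 = 0.434811.
  gamma(0) = 1 * (1 + 0.434811) = 1 * 1.434811 = 1.434811, which rounds to 1.4348.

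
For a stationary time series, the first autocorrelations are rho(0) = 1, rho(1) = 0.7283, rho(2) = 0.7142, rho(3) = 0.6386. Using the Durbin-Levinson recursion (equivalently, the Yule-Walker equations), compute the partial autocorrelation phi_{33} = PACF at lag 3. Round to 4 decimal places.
\phi_{33} = 0.0930

The PACF at lag k is phi_{kk}, the last component of the solution
to the Yule-Walker system G_k phi = r_k where
  (G_k)_{ij} = rho(|i - j|), (r_k)_i = rho(i), i,j = 1..k.
Equivalently, Durbin-Levinson gives phi_{kk} iteratively:
  phi_{11} = rho(1)
  phi_{kk} = [rho(k) - sum_{j=1..k-1} phi_{k-1,j} rho(k-j)]
            / [1 - sum_{j=1..k-1} phi_{k-1,j} rho(j)],
  phi_{k,j} = phi_{k-1,j} - phi_{kk} phi_{k-1,k-j},  j = 1..k-1.
Step k = 1:
  phi_11 = rho(1) = 0.7283.
Step k = 2:
  phi_22 = [rho(2) - phi_11 rho(1)] / [1 - phi_11 rho(1)] = [0.7142 - (0.7283)(0.7283)] / [1 - (0.7283)(0.7283)]
         = 0.18377911 / 0.46957911 = 0.39137.
  Update: phi_21 = phi_11 - phi_22 phi_11 = 0.7283 - (0.39137)(0.7283) = 0.443265.
Step k = 3:
  phi_33 = [rho(3) - phi_21 rho(2) - phi_22 rho(1)] / [1 - phi_21 rho(1) - phi_22 rho(2)]
    numerator   = 0.6386 - (0.443265)(0.7142) - (0.39137)(0.7283) = 0.03698523
    denominator = 1 - (0.443265)(0.7283) - (0.39137)(0.7142) = 0.39765351
  phi_33 = 0.03698523 / 0.39765351 = 0.093.
Therefore phi_{33} = 0.0930.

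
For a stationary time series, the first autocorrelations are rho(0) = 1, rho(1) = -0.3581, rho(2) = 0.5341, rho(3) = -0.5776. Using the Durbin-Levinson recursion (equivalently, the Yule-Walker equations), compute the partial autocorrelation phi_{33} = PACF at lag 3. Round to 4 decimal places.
\phi_{33} = -0.4521

The PACF at lag k is phi_{kk}, the last component of the solution
to the Yule-Walker system G_k phi = r_k where
  (G_k)_{ij} = rho(|i - j|), (r_k)_i = rho(i), i,j = 1..k.
Equivalently, Durbin-Levinson gives phi_{kk} iteratively:
  phi_{11} = rho(1)
  phi_{kk} = [rho(k) - sum_{j=1..k-1} phi_{k-1,j} rho(k-j)]
            / [1 - sum_{j=1..k-1} phi_{k-1,j} rho(j)],
  phi_{k,j} = phi_{k-1,j} - phi_{kk} phi_{k-1,k-j},  j = 1..k-1.
Step k = 1:
  phi_11 = rho(1) = -0.3581.
Step k = 2:
  phi_22 = [rho(2) - phi_11 rho(1)] / [1 - phi_11 rho(1)] = [0.5341 - (-0.3581)(-0.3581)] / [1 - (-0.3581)(-0.3581)]
         = 0.40586439 / 0.87176439 = 0.465567.
  Update: phi_21 = phi_11 - phi_22 phi_11 = -0.3581 - (0.465567)(-0.3581) = -0.191381.
Step k = 3:
  phi_33 = [rho(3) - phi_21 rho(2) - phi_22 rho(1)] / [1 - phi_21 rho(1) - phi_22 rho(2)]
    numerator   = -0.5776 - (-0.191381)(0.5341) - (0.465567)(-0.3581) = -0.30866422
    denominator = 1 - (-0.191381)(-0.3581) - (0.465567)(0.5341) = 0.68280748
  phi_33 = -0.30866422 / 0.68280748 = -0.4521.
Therefore phi_{33} = -0.4521.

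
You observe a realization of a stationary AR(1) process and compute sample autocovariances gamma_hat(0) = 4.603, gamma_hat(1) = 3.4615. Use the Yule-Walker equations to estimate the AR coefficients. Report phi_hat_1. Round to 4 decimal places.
\hat\phi_{1} = 0.7520

The Yule-Walker equations for an AR(p) process read, in matrix form,
  Gamma_p phi = r_p,   with   (Gamma_p)_{ij} = gamma(|i - j|),
                       (r_p)_i = gamma(i),   i,j = 1..p.
Substitute the sample gammas (Toeplitz matrix and right-hand side of size 1):
  Gamma_p = [[4.603]]
  r_p     = [3.4615]
With p = 1 this is the single equation gamma(0) phi_1 = gamma(1):
  phi_hat_1 = gamma(1) / gamma(0) = 3.4615 / 4.603 = 0.7520.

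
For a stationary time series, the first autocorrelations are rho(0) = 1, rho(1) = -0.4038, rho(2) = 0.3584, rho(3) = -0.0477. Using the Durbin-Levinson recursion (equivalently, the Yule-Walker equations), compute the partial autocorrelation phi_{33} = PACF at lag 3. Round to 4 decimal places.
\phi_{33} = 0.1990

The PACF at lag k is phi_{kk}, the last component of the solution
to the Yule-Walker system G_k phi = r_k where
  (G_k)_{ij} = rho(|i - j|), (r_k)_i = rho(i), i,j = 1..k.
Equivalently, Durbin-Levinson gives phi_{kk} iteratively:
  phi_{11} = rho(1)
  phi_{kk} = [rho(k) - sum_{j=1..k-1} phi_{k-1,j} rho(k-j)]
            / [1 - sum_{j=1..k-1} phi_{k-1,j} rho(j)],
  phi_{k,j} = phi_{k-1,j} - phi_{kk} phi_{k-1,k-j},  j = 1..k-1.
Step k = 1:
  phi_11 = rho(1) = -0.4038.
Step k = 2:
  phi_22 = [rho(2) - phi_11 rho(1)] / [1 - phi_11 rho(1)] = [0.3584 - (-0.4038)(-0.4038)] / [1 - (-0.4038)(-0.4038)]
         = 0.19534556 / 0.83694556 = 0.233403.
  Update: phi_21 = phi_11 - phi_22 phi_11 = -0.4038 - (0.233403)(-0.4038) = -0.309552.
Step k = 3:
  phi_33 = [rho(3) - phi_21 rho(2) - phi_22 rho(1)] / [1 - phi_21 rho(1) - phi_22 rho(2)]
    numerator   = -0.0477 - (-0.309552)(0.3584) - (0.233403)(-0.4038) = 0.15749151
    denominator = 1 - (-0.309552)(-0.4038) - (0.233403)(0.3584) = 0.79135133
  phi_33 = 0.15749151 / 0.79135133 = 0.199.
Therefore phi_{33} = 0.1990.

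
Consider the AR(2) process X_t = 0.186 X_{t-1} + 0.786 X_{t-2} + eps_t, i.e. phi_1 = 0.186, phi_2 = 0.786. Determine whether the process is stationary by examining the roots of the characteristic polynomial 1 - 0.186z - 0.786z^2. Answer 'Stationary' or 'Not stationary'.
\text{Stationary}

The AR(p) characteristic polynomial is P(z) = 1 - 0.186z - 0.786z^2.
Stationarity requires all roots to lie outside the unit circle, i.e. |z| > 1 for every root.
Set 1 + (-0.186) z + (-0.786) z^2 = 0, i.e. a z^2 + b z + c = 0 with a = -0.786, b = -0.186, c = 1.
Discriminant D = b^2 - 4ac = (-0.186)^2 - 4*(-0.786)*1 = 0.034596 - (-3.144) = 3.178596.
D >= 0, so the roots are real: z = (-b +/- sqrt(D)) / (2a) = (0.186 +/- 1.782862) / (-1.572).
  z_1 = (0.186 + 1.782862) / (-1.572) = -1.2525,   |z_1| = 1.2525.
  z_2 = (0.186 - 1.782862) / (-1.572) = 1.0158,   |z_2| = 1.0158.
Moduli of all roots: 1.2525, 1.0158.
All moduli strictly greater than 1? Yes.
Verdict: Stationary.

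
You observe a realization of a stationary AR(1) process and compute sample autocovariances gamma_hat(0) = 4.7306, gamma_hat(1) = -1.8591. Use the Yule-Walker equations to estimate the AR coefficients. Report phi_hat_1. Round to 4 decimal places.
\hat\phi_{1} = -0.3930

The Yule-Walker equations for an AR(p) process read, in matrix form,
  Gamma_p phi = r_p,   with   (Gamma_p)_{ij} = gamma(|i - j|),
                       (r_p)_i = gamma(i),   i,j = 1..p.
Substitute the sample gammas (Toeplitz matrix and right-hand side of size 1):
  Gamma_p = [[4.7306]]
  r_p     = [-1.8591]
With p = 1 this is the single equation gamma(0) phi_1 = gamma(1):
  phi_hat_1 = gamma(1) / gamma(0) = -1.8591 / 4.7306 = -0.3930.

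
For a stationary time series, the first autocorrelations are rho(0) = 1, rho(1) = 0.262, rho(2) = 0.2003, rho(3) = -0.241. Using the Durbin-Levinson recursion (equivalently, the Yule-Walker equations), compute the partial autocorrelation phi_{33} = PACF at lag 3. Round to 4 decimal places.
\phi_{33} = -0.3540

The PACF at lag k is phi_{kk}, the last component of the solution
to the Yule-Walker system G_k phi = r_k where
  (G_k)_{ij} = rho(|i - j|), (r_k)_i = rho(i), i,j = 1..k.
Equivalently, Durbin-Levinson gives phi_{kk} iteratively:
  phi_{11} = rho(1)
  phi_{kk} = [rho(k) - sum_{j=1..k-1} phi_{k-1,j} rho(k-j)]
            / [1 - sum_{j=1..k-1} phi_{k-1,j} rho(j)],
  phi_{k,j} = phi_{k-1,j} - phi_{kk} phi_{k-1,k-j},  j = 1..k-1.
Step k = 1:
  phi_11 = rho(1) = 0.262.
Step k = 2:
  phi_22 = [rho(2) - phi_11 rho(1)] / [1 - phi_11 rho(1)] = [0.2003 - (0.262)(0.262)] / [1 - (0.262)(0.262)]
         = 0.131656 / 0.931356 = 0.141359.
  Update: phi_21 = phi_11 - phi_22 phi_11 = 0.262 - (0.141359)(0.262) = 0.224964.
Step k = 3:
  phi_33 = [rho(3) - phi_21 rho(2) - phi_22 rho(1)] / [1 - phi_21 rho(1) - phi_22 rho(2)]
    numerator   = -0.241 - (0.224964)(0.2003) - (0.141359)(0.262) = -0.32309644
    denominator = 1 - (0.224964)(0.262) - (0.141359)(0.2003) = 0.91274518
  phi_33 = -0.32309644 / 0.91274518 = -0.354.
Therefore phi_{33} = -0.3540.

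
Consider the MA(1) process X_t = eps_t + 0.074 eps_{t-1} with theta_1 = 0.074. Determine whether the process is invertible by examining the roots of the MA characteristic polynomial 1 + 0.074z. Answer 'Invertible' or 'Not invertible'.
\text{Invertible}

The MA(q) characteristic polynomial is P(z) = 1 + 0.074z.
Invertibility requires all roots to lie outside the unit circle, i.e. |z| > 1 for every root.
This is linear in z: 1 + (0.074) z = 0  =>  z = -1/(0.074) = -13.513514,  |z| = 13.513514.
Moduli of all roots: 13.5135.
All moduli strictly greater than 1? Yes.
Verdict: Invertible.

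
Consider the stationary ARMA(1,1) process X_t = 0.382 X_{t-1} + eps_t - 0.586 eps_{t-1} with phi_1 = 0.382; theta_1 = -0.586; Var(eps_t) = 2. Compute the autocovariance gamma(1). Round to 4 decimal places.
\gamma(1) = -0.3708

Multiply the model equation by X_{t-k} and take expectations. With theta_0 = psi_0 = 1 and psi_j the MA(infinity) weights, this gives
  gamma(k) - sum_i phi_i gamma(k-i) = c_k,
  c_k = sigma^2 * sum_{j=k..q} theta_j psi_{j-k}   (c_k = 0 for k > q),
using gamma(-m) = gamma(m).
psi-weights needed (psi_j = theta_j + sum_i phi_i psi_{j-i}):
  psi_1 = theta_1 + phi_1 = -0.586 + (0.382) = -0.204
Right-hand sides:
  c_0 = sigma^2 (1 + theta_1 psi_1) = 2 * (1 + (-0.586)(-0.204)) = 2 * 1.119544 = 2.239088
  c_1 = sigma^2 theta_1 = 2 * (-0.586) = -1.172
  c_2 = 0
Equations for k = 0 and k = 1 (AR order 1):
  gamma(0) = phi_1 gamma(1) + c_0
  gamma(1) = phi_1 gamma(0) + c_1
Substituting the second into the first: gamma(0) (1 - phi_1^2) = c_0 + phi_1 c_1, so
  gamma(0) = (c_0 + phi_1 c_1) / (1 - phi_1^2) = (2.239088 + (0.382)(-1.172)) / (1 - (0.382)^2) = 1.791384 / 0.854076 = 2.097453.
  gamma(1) = phi_1 gamma(0) + c_1 = (0.382)(2.097453) + (-1.172) = -0.370773.
Therefore gamma(1) = -0.3708 (to 4 decimal places).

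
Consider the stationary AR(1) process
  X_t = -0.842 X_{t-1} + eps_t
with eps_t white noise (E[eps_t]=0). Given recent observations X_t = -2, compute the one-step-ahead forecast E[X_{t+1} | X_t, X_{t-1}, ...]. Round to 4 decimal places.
E[X_{t+1} \mid \mathcal F_t] = 1.6840

For an AR(p) model X_t = c + sum_i phi_i X_{t-i} + eps_t, the
one-step-ahead conditional mean is
  E[X_{t+1} | X_t, ...] = c + sum_i phi_i X_{t+1-i}.
Substitute known values:
  E[X_{t+1} | ...] = (-0.842) * (-2)
                   = 1.6840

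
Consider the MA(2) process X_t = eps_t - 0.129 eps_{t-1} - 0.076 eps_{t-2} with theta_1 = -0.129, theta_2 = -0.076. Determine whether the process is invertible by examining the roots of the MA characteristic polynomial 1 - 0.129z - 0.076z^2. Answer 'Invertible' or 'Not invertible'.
\text{Invertible}

The MA(q) characteristic polynomial is P(z) = 1 - 0.129z - 0.076z^2.
Invertibility requires all roots to lie outside the unit circle, i.e. |z| > 1 for every root.
Set 1 + (-0.129) z + (-0.076) z^2 = 0, i.e. a z^2 + b z + c = 0 with a = -0.076, b = -0.129, c = 1.
Discriminant D = b^2 - 4ac = (-0.129)^2 - 4*(-0.076)*1 = 0.016641 - (-0.304) = 0.320641.
D >= 0, so the roots are real: z = (-b +/- sqrt(D)) / (2a) = (0.129 +/- 0.566252) / (-0.152).
  z_1 = (0.129 + 0.566252) / (-0.152) = -4.574,   |z_1| = 4.574.
  z_2 = (0.129 - 0.566252) / (-0.152) = 2.8767,   |z_2| = 2.8767.
Moduli of all roots: 4.5740, 2.8767.
All moduli strictly greater than 1? Yes.
Verdict: Invertible.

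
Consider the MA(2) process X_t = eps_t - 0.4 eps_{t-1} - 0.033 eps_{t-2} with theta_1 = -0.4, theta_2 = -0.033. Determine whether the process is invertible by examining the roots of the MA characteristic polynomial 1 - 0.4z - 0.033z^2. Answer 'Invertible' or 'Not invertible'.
\text{Invertible}

The MA(q) characteristic polynomial is P(z) = 1 - 0.4z - 0.033z^2.
Invertibility requires all roots to lie outside the unit circle, i.e. |z| > 1 for every root.
Set 1 + (-0.4) z + (-0.033) z^2 = 0, i.e. a z^2 + b z + c = 0 with a = -0.033, b = -0.4, c = 1.
Discriminant D = b^2 - 4ac = (-0.4)^2 - 4*(-0.033)*1 = 0.16 - (-0.132) = 0.292.
D >= 0, so the roots are real: z = (-b +/- sqrt(D)) / (2a) = (0.4 +/- 0.54037) / (-0.066).
  z_1 = (0.4 + 0.54037) / (-0.066) = -14.248,   |z_1| = 14.248.
  z_2 = (0.4 - 0.54037) / (-0.066) = 2.1268,   |z_2| = 2.1268.
Moduli of all roots: 14.2480, 2.1268.
All moduli strictly greater than 1? Yes.
Verdict: Invertible.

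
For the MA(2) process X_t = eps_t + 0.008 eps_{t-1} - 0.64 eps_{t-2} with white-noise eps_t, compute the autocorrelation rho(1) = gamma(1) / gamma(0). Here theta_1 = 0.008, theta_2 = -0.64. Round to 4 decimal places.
\rho(1) = 0.0020

For an MA(q) process with theta_0 = 1, the autocovariance is
  gamma(k) = sigma^2 * sum_{i=0..q-k} theta_i * theta_{i+k},
and rho(k) = gamma(k) / gamma(0). Sigma^2 cancels.
  numerator   = (1)*(0.008) + (0.008)*(-0.64) = 0.00288.
  denominator = (1)^2 + (0.008)^2 + (-0.64)^2 = 1.409664.
  rho(1) = 0.00288 / 1.409664 = 0.0020.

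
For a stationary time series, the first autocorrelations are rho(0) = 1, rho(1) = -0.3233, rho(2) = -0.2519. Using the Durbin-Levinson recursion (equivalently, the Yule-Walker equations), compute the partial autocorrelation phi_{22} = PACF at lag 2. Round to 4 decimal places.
\phi_{22} = -0.3980

The PACF at lag k is phi_{kk}, the last component of the solution
to the Yule-Walker system G_k phi = r_k where
  (G_k)_{ij} = rho(|i - j|), (r_k)_i = rho(i), i,j = 1..k.
Equivalently, Durbin-Levinson gives phi_{kk} iteratively:
  phi_{11} = rho(1)
  phi_{kk} = [rho(k) - sum_{j=1..k-1} phi_{k-1,j} rho(k-j)]
            / [1 - sum_{j=1..k-1} phi_{k-1,j} rho(j)],
  phi_{k,j} = phi_{k-1,j} - phi_{kk} phi_{k-1,k-j},  j = 1..k-1.
Step k = 1:
  phi_11 = rho(1) = -0.3233.
Step k = 2:
  phi_22 = [rho(2) - phi_11 rho(1)] / [1 - phi_11 rho(1)] = [-0.2519 - (-0.3233)(-0.3233)] / [1 - (-0.3233)(-0.3233)]
         = -0.35642289 / 0.89547711 = -0.398.
Therefore phi_{22} = -0.3980.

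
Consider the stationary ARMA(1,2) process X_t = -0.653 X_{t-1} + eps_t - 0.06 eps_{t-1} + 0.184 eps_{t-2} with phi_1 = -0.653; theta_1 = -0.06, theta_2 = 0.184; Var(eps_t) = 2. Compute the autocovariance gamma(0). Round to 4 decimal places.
\gamma(0) = 4.4881

Multiply the model equation by X_{t-k} and take expectations. With theta_0 = psi_0 = 1 and psi_j the MA(infinity) weights, this gives
  gamma(k) - sum_i phi_i gamma(k-i) = c_k,
  c_k = sigma^2 * sum_{j=k..q} theta_j psi_{j-k}   (c_k = 0 for k > q),
using gamma(-m) = gamma(m).
psi-weights needed (psi_j = theta_j + sum_i phi_i psi_{j-i}):
  psi_1 = theta_1 + phi_1 = -0.06 + (-0.653) = -0.713
  psi_2 = theta_2 + phi_1 psi_1 = 0.184 + (-0.653)(-0.713) = 0.649589
Right-hand sides:
  c_0 = sigma^2 (1 + theta_1 psi_1 + theta_2 psi_2) = 2 * (1 + (-0.06)(-0.713) + (0.184)(0.649589)) = 2 * 1.162304 = 2.324609
  c_1 = sigma^2 (theta_1 + theta_2 psi_1) = 2 * (-0.06 + (0.184)(-0.713)) = -0.382384
  c_2 = sigma^2 theta_2 = 2 * (0.184) = 0.368
Equations for k = 0 and k = 1 (AR order 1):
  gamma(0) = phi_1 gamma(1) + c_0
  gamma(1) = phi_1 gamma(0) + c_1
Substituting the second into the first: gamma(0) (1 - phi_1^2) = c_0 + phi_1 c_1, so
  gamma(0) = (c_0 + phi_1 c_1) / (1 - phi_1^2) = (2.324609 + (-0.653)(-0.382384)) / (1 - (-0.653)^2) = 2.574306 / 0.573591 = 4.488051.
Therefore gamma(0) = 4.4881 (to 4 decimal places).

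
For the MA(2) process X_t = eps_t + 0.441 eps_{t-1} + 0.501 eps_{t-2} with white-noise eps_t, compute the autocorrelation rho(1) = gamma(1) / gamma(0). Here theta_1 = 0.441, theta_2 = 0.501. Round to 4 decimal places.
\rho(1) = 0.4579

For an MA(q) process with theta_0 = 1, the autocovariance is
  gamma(k) = sigma^2 * sum_{i=0..q-k} theta_i * theta_{i+k},
and rho(k) = gamma(k) / gamma(0). Sigma^2 cancels.
  numerator   = (1)*(0.441) + (0.441)*(0.501) = 0.661941.
  denominator = (1)^2 + (0.441)^2 + (0.501)^2 = 1.445482.
  rho(1) = 0.661941 / 1.445482 = 0.4579.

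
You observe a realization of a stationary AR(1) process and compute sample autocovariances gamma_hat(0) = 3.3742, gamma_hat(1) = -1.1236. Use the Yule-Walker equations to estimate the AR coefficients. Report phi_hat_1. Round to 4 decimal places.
\hat\phi_{1} = -0.3330

The Yule-Walker equations for an AR(p) process read, in matrix form,
  Gamma_p phi = r_p,   with   (Gamma_p)_{ij} = gamma(|i - j|),
                       (r_p)_i = gamma(i),   i,j = 1..p.
Substitute the sample gammas (Toeplitz matrix and right-hand side of size 1):
  Gamma_p = [[3.3742]]
  r_p     = [-1.1236]
With p = 1 this is the single equation gamma(0) phi_1 = gamma(1):
  phi_hat_1 = gamma(1) / gamma(0) = -1.1236 / 3.3742 = -0.3330.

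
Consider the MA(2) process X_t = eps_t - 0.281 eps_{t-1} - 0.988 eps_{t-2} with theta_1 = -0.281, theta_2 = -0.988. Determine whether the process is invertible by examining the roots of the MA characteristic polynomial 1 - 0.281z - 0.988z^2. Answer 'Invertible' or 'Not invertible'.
\text{Not invertible}

The MA(q) characteristic polynomial is P(z) = 1 - 0.281z - 0.988z^2.
Invertibility requires all roots to lie outside the unit circle, i.e. |z| > 1 for every root.
Set 1 + (-0.281) z + (-0.988) z^2 = 0, i.e. a z^2 + b z + c = 0 with a = -0.988, b = -0.281, c = 1.
Discriminant D = b^2 - 4ac = (-0.281)^2 - 4*(-0.988)*1 = 0.078961 - (-3.952) = 4.030961.
D >= 0, so the roots are real: z = (-b +/- sqrt(D)) / (2a) = (0.281 +/- 2.007725) / (-1.976).
  z_1 = (0.281 + 2.007725) / (-1.976) = -1.1583,   |z_1| = 1.1583.
  z_2 = (0.281 - 2.007725) / (-1.976) = 0.8738,   |z_2| = 0.8738.
Moduli of all roots: 1.1583, 0.8738.
All moduli strictly greater than 1? No.
Verdict: Not invertible.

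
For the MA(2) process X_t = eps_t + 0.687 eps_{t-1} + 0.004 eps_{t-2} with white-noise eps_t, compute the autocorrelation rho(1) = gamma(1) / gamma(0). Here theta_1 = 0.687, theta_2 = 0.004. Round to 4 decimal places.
\rho(1) = 0.4686

For an MA(q) process with theta_0 = 1, the autocovariance is
  gamma(k) = sigma^2 * sum_{i=0..q-k} theta_i * theta_{i+k},
and rho(k) = gamma(k) / gamma(0). Sigma^2 cancels.
  numerator   = (1)*(0.687) + (0.687)*(0.004) = 0.689748.
  denominator = (1)^2 + (0.687)^2 + (0.004)^2 = 1.471985.
  rho(1) = 0.689748 / 1.471985 = 0.4686.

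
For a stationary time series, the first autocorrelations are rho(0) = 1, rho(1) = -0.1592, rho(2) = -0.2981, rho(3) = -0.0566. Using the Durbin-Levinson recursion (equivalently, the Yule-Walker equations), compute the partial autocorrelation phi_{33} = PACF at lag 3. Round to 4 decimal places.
\phi_{33} = -0.1990

The PACF at lag k is phi_{kk}, the last component of the solution
to the Yule-Walker system G_k phi = r_k where
  (G_k)_{ij} = rho(|i - j|), (r_k)_i = rho(i), i,j = 1..k.
Equivalently, Durbin-Levinson gives phi_{kk} iteratively:
  phi_{11} = rho(1)
  phi_{kk} = [rho(k) - sum_{j=1..k-1} phi_{k-1,j} rho(k-j)]
            / [1 - sum_{j=1..k-1} phi_{k-1,j} rho(j)],
  phi_{k,j} = phi_{k-1,j} - phi_{kk} phi_{k-1,k-j},  j = 1..k-1.
Step k = 1:
  phi_11 = rho(1) = -0.1592.
Step k = 2:
  phi_22 = [rho(2) - phi_11 rho(1)] / [1 - phi_11 rho(1)] = [-0.2981 - (-0.1592)(-0.1592)] / [1 - (-0.1592)(-0.1592)]
         = -0.32344464 / 0.97465536 = -0.331855.
  Update: phi_21 = phi_11 - phi_22 phi_11 = -0.1592 - (-0.331855)(-0.1592) = -0.212031.
Step k = 3:
  phi_33 = [rho(3) - phi_21 rho(2) - phi_22 rho(1)] / [1 - phi_21 rho(1) - phi_22 rho(2)]
    numerator   = -0.0566 - (-0.212031)(-0.2981) - (-0.331855)(-0.1592) = -0.17263793
    denominator = 1 - (-0.212031)(-0.1592) - (-0.331855)(-0.2981) = 0.86731851
  phi_33 = -0.17263793 / 0.86731851 = -0.199.
Therefore phi_{33} = -0.1990.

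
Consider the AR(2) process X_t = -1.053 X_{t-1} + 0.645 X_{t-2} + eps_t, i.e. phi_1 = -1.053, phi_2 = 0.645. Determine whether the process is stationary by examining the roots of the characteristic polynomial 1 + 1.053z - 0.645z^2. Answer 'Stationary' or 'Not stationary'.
\text{Not stationary}

The AR(p) characteristic polynomial is P(z) = 1 + 1.053z - 0.645z^2.
Stationarity requires all roots to lie outside the unit circle, i.e. |z| > 1 for every root.
Set 1 + (1.053) z + (-0.645) z^2 = 0, i.e. a z^2 + b z + c = 0 with a = -0.645, b = 1.053, c = 1.
Discriminant D = b^2 - 4ac = (1.053)^2 - 4*(-0.645)*1 = 1.108809 - (-2.58) = 3.688809.
D >= 0, so the roots are real: z = (-b +/- sqrt(D)) / (2a) = (-1.053 +/- 1.920627) / (-1.29).
  z_1 = (-1.053 + 1.920627) / (-1.29) = -0.6726,   |z_1| = 0.6726.
  z_2 = (-1.053 - 1.920627) / (-1.29) = 2.3051,   |z_2| = 2.3051.
Moduli of all roots: 0.6726, 2.3051.
All moduli strictly greater than 1? No.
Verdict: Not stationary.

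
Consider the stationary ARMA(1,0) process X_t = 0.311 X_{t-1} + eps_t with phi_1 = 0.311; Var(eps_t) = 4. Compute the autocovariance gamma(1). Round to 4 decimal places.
\gamma(1) = 1.3772

Multiply the model equation by X_{t-k} and take expectations. With theta_0 = psi_0 = 1 and psi_j the MA(infinity) weights, this gives
  gamma(k) - sum_i phi_i gamma(k-i) = c_k,
  c_k = sigma^2 * sum_{j=k..q} theta_j psi_{j-k}   (c_k = 0 for k > q),
using gamma(-m) = gamma(m).
Pure AR (q = 0): c_0 = sigma^2 = 4, c_k = 0 for k >= 1.
Equations for k = 0 and k = 1 (AR order 1):
  gamma(0) = phi_1 gamma(1) + c_0
  gamma(1) = phi_1 gamma(0) + c_1
Substituting the second into the first: gamma(0) (1 - phi_1^2) = c_0 + phi_1 c_1, so
  gamma(0) = c_0 / (1 - phi_1^2) = 4 / (1 - (0.311)^2) = 4 / 0.903279 = 4.428311.
  gamma(1) = phi_1 gamma(0) = (0.311)(4.428311) = 1.377205.
Therefore gamma(1) = 1.3772 (to 4 decimal places).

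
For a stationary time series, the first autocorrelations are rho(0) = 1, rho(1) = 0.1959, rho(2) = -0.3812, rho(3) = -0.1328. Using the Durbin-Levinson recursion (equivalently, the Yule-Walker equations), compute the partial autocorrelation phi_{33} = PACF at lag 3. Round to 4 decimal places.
\phi_{33} = 0.0770

The PACF at lag k is phi_{kk}, the last component of the solution
to the Yule-Walker system G_k phi = r_k where
  (G_k)_{ij} = rho(|i - j|), (r_k)_i = rho(i), i,j = 1..k.
Equivalently, Durbin-Levinson gives phi_{kk} iteratively:
  phi_{11} = rho(1)
  phi_{kk} = [rho(k) - sum_{j=1..k-1} phi_{k-1,j} rho(k-j)]
            / [1 - sum_{j=1..k-1} phi_{k-1,j} rho(j)],
  phi_{k,j} = phi_{k-1,j} - phi_{kk} phi_{k-1,k-j},  j = 1..k-1.
Step k = 1:
  phi_11 = rho(1) = 0.1959.
Step k = 2:
  phi_22 = [rho(2) - phi_11 rho(1)] / [1 - phi_11 rho(1)] = [-0.3812 - (0.1959)(0.1959)] / [1 - (0.1959)(0.1959)]
         = -0.41957681 / 0.96162319 = -0.436321.
  Update: phi_21 = phi_11 - phi_22 phi_11 = 0.1959 - (-0.436321)(0.1959) = 0.281375.
Step k = 3:
  phi_33 = [rho(3) - phi_21 rho(2) - phi_22 rho(1)] / [1 - phi_21 rho(1) - phi_22 rho(2)]
    numerator   = -0.1328 - (0.281375)(-0.3812) - (-0.436321)(0.1959) = 0.05993566
    denominator = 1 - (0.281375)(0.1959) - (-0.436321)(-0.3812) = 0.77855283
  phi_33 = 0.05993566 / 0.77855283 = 0.077.
Therefore phi_{33} = 0.0770.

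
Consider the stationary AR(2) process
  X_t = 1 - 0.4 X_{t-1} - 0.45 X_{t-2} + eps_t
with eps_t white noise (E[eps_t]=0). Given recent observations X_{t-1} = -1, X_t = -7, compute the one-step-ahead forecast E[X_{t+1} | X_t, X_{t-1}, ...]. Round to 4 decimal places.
E[X_{t+1} \mid \mathcal F_t] = 4.2500

For an AR(p) model X_t = c + sum_i phi_i X_{t-i} + eps_t, the
one-step-ahead conditional mean is
  E[X_{t+1} | X_t, ...] = c + sum_i phi_i X_{t+1-i}.
Substitute known values:
  E[X_{t+1} | ...] = 1 + (-0.4) * (-7) + (-0.45) * (-1)
                   = 4.2500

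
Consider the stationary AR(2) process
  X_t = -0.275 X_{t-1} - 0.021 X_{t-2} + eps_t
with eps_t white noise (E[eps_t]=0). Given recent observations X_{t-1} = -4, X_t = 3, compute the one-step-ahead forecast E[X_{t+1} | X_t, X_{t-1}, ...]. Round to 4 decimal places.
E[X_{t+1} \mid \mathcal F_t] = -0.7410

For an AR(p) model X_t = c + sum_i phi_i X_{t-i} + eps_t, the
one-step-ahead conditional mean is
  E[X_{t+1} | X_t, ...] = c + sum_i phi_i X_{t+1-i}.
Substitute known values:
  E[X_{t+1} | ...] = (-0.275) * (3) + (-0.021) * (-4)
                   = -0.7410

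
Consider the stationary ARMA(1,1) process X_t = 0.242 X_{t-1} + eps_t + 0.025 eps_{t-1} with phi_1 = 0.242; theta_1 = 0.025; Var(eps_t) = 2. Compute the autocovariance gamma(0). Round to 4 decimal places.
\gamma(0) = 2.1514

Multiply the model equation by X_{t-k} and take expectations. With theta_0 = psi_0 = 1 and psi_j the MA(infinity) weights, this gives
  gamma(k) - sum_i phi_i gamma(k-i) = c_k,
  c_k = sigma^2 * sum_{j=k..q} theta_j psi_{j-k}   (c_k = 0 for k > q),
using gamma(-m) = gamma(m).
psi-weights needed (psi_j = theta_j + sum_i phi_i psi_{j-i}):
  psi_1 = theta_1 + phi_1 = 0.025 + (0.242) = 0.267
Right-hand sides:
  c_0 = sigma^2 (1 + theta_1 psi_1) = 2 * (1 + (0.025)(0.267)) = 2 * 1.006675 = 2.01335
  c_1 = sigma^2 theta_1 = 2 * (0.025) = 0.05
  c_2 = 0
Equations for k = 0 and k = 1 (AR order 1):
  gamma(0) = phi_1 gamma(1) + c_0
  gamma(1) = phi_1 gamma(0) + c_1
Substituting the second into the first: gamma(0) (1 - phi_1^2) = c_0 + phi_1 c_1, so
  gamma(0) = (c_0 + phi_1 c_1) / (1 - phi_1^2) = (2.01335 + (0.242)(0.05)) / (1 - (0.242)^2) = 2.02545 / 0.941436 = 2.151447.
Therefore gamma(0) = 2.1514 (to 4 decimal places).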